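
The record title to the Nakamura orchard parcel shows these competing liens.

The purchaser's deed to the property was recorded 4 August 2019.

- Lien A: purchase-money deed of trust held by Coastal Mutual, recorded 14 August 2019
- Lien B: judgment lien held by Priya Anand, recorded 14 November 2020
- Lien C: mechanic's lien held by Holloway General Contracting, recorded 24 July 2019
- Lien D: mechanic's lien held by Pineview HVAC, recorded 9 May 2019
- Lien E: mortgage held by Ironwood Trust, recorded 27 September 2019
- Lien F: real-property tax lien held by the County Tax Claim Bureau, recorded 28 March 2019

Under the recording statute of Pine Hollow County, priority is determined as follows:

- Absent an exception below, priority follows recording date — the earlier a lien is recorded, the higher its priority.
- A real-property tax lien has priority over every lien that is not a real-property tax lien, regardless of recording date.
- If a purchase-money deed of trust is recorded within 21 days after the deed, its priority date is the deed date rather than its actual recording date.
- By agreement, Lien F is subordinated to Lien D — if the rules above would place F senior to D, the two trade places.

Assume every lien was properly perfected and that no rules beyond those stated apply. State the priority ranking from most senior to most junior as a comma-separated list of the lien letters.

D, F, C, A, E, B

Effective dates: A was recorded within the 21-day window, so its effective date is the deed date 4 August 2019.
F, as a real-property tax lien, has superpriority and ranks first.
Remaining liens by effective date: D (9 May 2019), C (24 July 2019), A (4 August 2019), E (27 September 2019), B (14 November 2020).
F would otherwise be senior to D, so under the subordination agreement F and D exchange positions.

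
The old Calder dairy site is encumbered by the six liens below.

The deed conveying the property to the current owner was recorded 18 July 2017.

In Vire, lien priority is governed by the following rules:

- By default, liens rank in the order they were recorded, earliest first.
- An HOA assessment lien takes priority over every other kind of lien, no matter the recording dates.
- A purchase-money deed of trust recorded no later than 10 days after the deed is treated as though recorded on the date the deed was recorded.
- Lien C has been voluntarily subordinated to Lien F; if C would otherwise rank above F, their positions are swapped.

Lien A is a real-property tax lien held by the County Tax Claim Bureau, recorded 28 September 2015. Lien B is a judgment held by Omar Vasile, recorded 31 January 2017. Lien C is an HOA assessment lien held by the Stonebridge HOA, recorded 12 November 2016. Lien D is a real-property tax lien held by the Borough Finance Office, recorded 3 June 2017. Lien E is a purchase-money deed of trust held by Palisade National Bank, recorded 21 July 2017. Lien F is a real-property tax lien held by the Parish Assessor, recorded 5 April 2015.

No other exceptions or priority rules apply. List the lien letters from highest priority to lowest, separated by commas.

First, effective dates: E was recorded within the 10-day window, so its effective date is the deed date 18 July 2017.
As an HOA assessment lien, C is senior to every other lien.
Remaining liens by effective date: F (5 April 2015), A (28 September 2015), B (31 January 2017), D (3 June 2017), E (18 July 2017).
C is senior to F before the subordination, so the two trade places.

F, C, A, B, D, E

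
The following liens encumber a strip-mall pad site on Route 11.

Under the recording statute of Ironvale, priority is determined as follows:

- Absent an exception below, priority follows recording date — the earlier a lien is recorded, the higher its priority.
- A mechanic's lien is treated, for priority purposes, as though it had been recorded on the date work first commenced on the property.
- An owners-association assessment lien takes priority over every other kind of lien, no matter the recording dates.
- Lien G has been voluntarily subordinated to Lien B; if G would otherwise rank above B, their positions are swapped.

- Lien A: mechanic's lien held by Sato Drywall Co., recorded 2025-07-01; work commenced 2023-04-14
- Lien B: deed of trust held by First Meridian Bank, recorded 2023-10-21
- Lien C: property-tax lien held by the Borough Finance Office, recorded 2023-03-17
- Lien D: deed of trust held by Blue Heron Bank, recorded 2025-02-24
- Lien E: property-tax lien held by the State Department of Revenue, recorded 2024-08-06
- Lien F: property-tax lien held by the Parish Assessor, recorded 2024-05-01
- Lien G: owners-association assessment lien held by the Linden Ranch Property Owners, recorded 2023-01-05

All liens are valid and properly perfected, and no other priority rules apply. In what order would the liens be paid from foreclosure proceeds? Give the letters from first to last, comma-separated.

B, C, A, G, F, E, D

Adjusting effective dates: A's effective date is 2023-04-14, when work began.
G is an owners-association assessment lien and takes priority over every other lien.
The other liens, earliest effective date first: C (2023-03-17), A (2023-04-14), B (2023-10-21), F (2024-05-01), E (2024-08-06), D (2025-02-24).
The subordination applies — G was senior to B — so G and B swap.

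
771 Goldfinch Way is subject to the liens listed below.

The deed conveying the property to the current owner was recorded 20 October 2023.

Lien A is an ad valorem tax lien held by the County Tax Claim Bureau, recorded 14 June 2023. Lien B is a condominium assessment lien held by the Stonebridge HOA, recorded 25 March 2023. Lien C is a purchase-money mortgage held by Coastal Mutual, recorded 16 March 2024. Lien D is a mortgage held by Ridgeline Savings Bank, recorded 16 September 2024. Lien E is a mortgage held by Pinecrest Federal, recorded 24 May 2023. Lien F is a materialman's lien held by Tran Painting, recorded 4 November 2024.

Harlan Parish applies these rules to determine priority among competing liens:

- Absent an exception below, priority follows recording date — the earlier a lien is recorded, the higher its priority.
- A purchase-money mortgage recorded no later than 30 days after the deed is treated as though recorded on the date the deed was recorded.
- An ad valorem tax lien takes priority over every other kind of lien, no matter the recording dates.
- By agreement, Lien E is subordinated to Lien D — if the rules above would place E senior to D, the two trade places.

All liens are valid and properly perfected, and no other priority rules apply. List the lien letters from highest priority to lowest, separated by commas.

A, B, D, C, E, F

First, effective dates: C missed the 30-day window (148 days after the deed), so its recording date stands.
A is an ad valorem tax lien, so it outranks all other liens regardless of date.
The other liens, earliest effective date first: B (25 March 2023), E (24 May 2023), C (16 March 2024), D (16 September 2024), F (4 November 2024).
E is senior to D before the subordination, so the two trade places.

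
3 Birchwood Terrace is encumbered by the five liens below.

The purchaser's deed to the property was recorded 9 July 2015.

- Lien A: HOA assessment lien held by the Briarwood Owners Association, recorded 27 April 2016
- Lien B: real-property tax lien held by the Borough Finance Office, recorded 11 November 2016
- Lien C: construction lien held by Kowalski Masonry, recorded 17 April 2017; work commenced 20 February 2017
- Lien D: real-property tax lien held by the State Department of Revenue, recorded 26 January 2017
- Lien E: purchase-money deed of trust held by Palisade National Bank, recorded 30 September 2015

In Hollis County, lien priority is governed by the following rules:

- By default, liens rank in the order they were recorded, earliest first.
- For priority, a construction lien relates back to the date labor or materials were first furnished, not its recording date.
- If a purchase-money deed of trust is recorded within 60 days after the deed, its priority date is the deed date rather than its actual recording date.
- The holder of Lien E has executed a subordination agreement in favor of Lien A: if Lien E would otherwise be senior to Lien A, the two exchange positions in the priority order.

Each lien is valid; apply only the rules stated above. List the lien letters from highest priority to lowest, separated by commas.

First, effective dates: C's effective date is 20 February 2017, when work began; E was recorded 83 days after the deed — beyond 60 days — so no relation-back applies.
Sorted by effective date: E (30 September 2015), A (27 April 2016), B (11 November 2016), D (26 January 2017), C (20 February 2017).
E would otherwise be senior to A, so under the subordination agreement E and A exchange positions.

A, E, B, D, C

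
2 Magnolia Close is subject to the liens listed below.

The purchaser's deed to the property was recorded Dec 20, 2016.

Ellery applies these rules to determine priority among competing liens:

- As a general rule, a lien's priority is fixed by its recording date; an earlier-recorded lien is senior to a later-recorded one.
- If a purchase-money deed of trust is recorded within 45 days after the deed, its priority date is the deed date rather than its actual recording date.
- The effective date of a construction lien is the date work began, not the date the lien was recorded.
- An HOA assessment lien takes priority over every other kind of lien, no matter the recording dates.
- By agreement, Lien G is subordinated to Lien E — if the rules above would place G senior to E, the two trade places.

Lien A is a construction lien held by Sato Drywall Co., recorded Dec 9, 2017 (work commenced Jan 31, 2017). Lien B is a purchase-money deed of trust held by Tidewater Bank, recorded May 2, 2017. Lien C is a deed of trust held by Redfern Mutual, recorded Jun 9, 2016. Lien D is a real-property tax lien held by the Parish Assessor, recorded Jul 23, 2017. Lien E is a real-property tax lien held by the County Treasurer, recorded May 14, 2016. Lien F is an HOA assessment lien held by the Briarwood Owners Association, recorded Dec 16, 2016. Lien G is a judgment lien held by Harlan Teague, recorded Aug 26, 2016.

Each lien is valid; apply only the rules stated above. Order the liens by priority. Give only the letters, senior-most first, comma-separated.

First, effective dates: A's effective date is Jan 31, 2017, when work began; B was recorded 133 days after the deed, outside the 45-day window, so it keeps its recording date.
As an HOA assessment lien, F is senior to every other lien.
The other liens, earliest effective date first: E (May 14, 2016), C (Jun 9, 2016), G (Aug 26, 2016), A (Jan 31, 2017), B (May 2, 2017), D (Jul 23, 2017).
G is already junior to E, so the subordination agreement changes nothing.

F, E, C, G, A, B, D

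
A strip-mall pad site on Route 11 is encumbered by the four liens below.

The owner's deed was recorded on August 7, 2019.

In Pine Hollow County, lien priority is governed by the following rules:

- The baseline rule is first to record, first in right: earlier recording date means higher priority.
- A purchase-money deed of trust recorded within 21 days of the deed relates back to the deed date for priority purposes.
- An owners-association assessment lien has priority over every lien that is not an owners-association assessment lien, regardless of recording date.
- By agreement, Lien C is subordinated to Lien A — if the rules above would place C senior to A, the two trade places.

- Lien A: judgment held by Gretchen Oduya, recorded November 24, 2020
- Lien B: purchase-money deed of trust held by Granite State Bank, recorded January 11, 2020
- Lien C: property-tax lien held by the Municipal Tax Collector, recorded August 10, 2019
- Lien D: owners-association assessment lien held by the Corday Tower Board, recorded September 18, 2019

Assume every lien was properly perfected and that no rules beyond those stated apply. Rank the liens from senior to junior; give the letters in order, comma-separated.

D, A, B, C

Effective dates after the stated exceptions: B was recorded 157 days after the deed — beyond 21 days — so no relation-back applies.
As an owners-association assessment lien, D is senior to every other lien.
The other liens, earliest effective date first: C (August 10, 2019), B (January 11, 2020), A (November 24, 2020).
C is senior to A before the subordination, so the two trade places.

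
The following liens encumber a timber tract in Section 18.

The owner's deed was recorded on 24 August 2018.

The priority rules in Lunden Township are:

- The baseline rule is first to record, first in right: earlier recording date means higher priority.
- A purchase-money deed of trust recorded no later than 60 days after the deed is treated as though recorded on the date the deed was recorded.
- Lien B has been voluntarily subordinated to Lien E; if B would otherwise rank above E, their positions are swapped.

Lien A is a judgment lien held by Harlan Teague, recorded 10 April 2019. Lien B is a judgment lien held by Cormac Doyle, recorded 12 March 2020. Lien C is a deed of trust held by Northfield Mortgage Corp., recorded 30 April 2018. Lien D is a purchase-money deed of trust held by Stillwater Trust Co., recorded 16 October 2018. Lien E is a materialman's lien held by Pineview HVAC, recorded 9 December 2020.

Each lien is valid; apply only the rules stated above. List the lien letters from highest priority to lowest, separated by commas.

C, D, A, E, B

Effective dates after the stated exceptions: D was recorded within the 60-day window, so its effective date is the deed date 24 August 2018.
Sorted by effective date: C (30 April 2018), D (24 August 2018), A (10 April 2019), B (12 March 2020), E (9 December 2020).
B is senior to E before the subordination, so the two trade places.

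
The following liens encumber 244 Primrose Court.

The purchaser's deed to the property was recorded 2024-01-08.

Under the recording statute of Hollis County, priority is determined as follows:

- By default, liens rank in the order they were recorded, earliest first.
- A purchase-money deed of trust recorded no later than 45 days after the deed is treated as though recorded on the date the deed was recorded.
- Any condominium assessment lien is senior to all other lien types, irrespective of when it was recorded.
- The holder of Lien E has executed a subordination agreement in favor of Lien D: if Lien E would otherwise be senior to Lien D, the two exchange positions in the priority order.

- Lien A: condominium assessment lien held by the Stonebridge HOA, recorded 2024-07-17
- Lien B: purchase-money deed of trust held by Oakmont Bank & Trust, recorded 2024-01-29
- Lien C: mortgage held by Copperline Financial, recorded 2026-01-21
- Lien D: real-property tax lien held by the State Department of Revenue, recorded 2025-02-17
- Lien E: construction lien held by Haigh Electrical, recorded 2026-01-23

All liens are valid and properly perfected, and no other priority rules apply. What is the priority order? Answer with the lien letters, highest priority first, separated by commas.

A, B, D, C, E

First, effective dates: B was recorded within the 45-day window, so its effective date is the deed date 2024-01-08.
A, as a condominium assessment lien, has superpriority and ranks first.
Remaining liens by effective date: B (2024-01-08), D (2025-02-17), C (2026-01-21), E (2026-01-23).
E is already junior to D, so the subordination agreement changes nothing.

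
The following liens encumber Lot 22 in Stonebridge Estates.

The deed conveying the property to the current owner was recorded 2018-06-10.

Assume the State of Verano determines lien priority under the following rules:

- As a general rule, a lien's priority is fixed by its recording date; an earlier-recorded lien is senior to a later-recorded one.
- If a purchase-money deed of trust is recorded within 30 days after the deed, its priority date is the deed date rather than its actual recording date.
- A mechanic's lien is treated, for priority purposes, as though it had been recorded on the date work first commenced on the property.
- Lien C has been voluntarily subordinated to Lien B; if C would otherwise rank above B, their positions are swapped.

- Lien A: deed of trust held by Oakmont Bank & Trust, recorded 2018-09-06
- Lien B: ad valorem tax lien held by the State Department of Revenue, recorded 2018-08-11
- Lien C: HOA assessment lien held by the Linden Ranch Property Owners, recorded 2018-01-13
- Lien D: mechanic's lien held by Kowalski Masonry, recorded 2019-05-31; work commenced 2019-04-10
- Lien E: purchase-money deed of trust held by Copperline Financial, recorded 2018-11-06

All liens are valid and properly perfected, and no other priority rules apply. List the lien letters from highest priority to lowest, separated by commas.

First, effective dates: D is treated as recorded 2019-04-10, the work-commencement date; E was recorded 149 days after the deed — beyond 30 days — so no relation-back applies.
By effective date: C (2018-01-13), B (2018-08-11), A (2018-09-06), E (2018-11-06), D (2019-04-10).
Because C would otherwise rank above B, the subordination swaps them.

B, C, A, E, D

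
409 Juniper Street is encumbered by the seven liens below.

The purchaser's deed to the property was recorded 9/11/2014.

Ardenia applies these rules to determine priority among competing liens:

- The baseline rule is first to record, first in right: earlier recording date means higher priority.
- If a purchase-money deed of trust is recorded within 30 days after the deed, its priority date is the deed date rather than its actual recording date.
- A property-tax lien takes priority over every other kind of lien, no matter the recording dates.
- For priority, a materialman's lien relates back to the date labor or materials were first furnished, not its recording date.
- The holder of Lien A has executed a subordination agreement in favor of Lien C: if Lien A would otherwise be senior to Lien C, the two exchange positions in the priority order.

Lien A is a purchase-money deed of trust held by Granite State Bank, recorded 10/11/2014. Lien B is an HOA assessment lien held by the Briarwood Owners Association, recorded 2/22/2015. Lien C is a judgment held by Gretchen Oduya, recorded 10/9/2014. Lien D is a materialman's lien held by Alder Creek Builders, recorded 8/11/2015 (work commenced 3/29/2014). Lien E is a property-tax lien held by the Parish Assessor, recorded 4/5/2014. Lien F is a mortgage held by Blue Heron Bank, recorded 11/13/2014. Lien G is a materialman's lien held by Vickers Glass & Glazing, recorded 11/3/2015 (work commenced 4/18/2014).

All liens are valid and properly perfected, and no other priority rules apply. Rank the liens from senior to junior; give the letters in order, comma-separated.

E, D, G, C, A, F, B

First, effective dates: A relates back to the deed date 9/11/2014; D is treated as recorded 3/29/2014, the work-commencement date; G relates back to 4/18/2014 (work commenced).
E is a property-tax lien and takes priority over every other lien.
The other liens, earliest effective date first: D (3/29/2014), G (4/18/2014), A (9/11/2014), C (10/9/2014), F (11/13/2014), B (2/22/2015).
The subordination applies — A was senior to C — so A and C swap.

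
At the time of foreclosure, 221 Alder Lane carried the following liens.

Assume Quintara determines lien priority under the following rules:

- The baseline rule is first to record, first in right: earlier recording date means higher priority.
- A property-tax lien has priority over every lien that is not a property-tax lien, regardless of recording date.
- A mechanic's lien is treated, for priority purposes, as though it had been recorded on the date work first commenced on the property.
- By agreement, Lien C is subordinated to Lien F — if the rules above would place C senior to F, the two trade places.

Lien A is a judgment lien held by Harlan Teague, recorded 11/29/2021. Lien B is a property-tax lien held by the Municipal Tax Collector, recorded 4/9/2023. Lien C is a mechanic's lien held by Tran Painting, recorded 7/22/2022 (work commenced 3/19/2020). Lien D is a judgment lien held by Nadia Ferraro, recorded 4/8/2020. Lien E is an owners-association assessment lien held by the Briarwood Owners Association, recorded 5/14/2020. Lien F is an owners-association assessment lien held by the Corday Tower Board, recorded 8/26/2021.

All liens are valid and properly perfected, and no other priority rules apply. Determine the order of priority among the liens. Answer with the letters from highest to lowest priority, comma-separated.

B, F, D, E, C, A

Effective dates after the stated exceptions: C's effective date is 3/19/2020, when work began.
As a property-tax lien, B is senior to every other lien.
The other liens, earliest effective date first: C (3/19/2020), D (4/8/2020), E (5/14/2020), F (8/26/2021), A (11/29/2021).
Because C would otherwise rank above F, the subordination swaps them.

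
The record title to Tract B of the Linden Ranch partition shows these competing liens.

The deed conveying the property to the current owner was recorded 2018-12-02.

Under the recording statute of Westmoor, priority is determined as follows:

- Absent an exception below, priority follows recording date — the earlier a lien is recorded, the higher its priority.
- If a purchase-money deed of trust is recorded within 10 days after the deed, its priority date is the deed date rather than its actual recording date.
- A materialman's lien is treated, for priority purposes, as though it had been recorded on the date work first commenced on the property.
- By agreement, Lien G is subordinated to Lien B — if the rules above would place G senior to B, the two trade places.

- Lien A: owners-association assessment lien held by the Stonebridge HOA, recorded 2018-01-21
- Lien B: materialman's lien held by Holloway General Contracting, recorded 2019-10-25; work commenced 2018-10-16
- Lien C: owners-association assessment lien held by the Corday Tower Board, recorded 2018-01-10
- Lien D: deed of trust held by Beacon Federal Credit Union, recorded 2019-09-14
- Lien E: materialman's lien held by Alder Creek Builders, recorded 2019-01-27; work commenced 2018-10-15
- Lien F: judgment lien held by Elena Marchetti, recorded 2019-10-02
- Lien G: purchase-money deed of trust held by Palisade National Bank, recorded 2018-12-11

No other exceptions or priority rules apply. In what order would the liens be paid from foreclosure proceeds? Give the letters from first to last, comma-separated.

C, A, E, B, G, D, F

Adjusting effective dates: B is treated as recorded 2018-10-16, the work-commencement date; E relates back to 2018-10-15 (work commenced); G relates back to the deed date 2018-12-02.
By effective date, earliest first: C (2018-01-10), A (2018-01-21), E (2018-10-15), B (2018-10-16), G (2018-12-02), D (2019-09-14), F (2019-10-02).
Since G is not senior to B, the subordination leaves the order unchanged.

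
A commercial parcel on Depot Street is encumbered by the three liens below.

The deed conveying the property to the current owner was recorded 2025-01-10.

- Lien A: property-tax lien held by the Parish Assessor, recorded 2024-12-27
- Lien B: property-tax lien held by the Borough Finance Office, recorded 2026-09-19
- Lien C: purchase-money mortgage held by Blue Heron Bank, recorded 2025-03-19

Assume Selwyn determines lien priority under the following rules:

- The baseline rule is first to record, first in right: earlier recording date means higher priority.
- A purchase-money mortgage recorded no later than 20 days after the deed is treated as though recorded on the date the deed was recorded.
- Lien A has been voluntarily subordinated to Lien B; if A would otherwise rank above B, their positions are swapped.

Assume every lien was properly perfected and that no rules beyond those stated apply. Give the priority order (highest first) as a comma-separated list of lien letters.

First, effective dates: C was recorded 68 days after the deed, outside the 20-day window, so it keeps its recording date.
By effective date: A (2024-12-27), C (2025-03-19), B (2026-09-19).
Because A would otherwise rank above B, the subordination swaps them.

B, C, A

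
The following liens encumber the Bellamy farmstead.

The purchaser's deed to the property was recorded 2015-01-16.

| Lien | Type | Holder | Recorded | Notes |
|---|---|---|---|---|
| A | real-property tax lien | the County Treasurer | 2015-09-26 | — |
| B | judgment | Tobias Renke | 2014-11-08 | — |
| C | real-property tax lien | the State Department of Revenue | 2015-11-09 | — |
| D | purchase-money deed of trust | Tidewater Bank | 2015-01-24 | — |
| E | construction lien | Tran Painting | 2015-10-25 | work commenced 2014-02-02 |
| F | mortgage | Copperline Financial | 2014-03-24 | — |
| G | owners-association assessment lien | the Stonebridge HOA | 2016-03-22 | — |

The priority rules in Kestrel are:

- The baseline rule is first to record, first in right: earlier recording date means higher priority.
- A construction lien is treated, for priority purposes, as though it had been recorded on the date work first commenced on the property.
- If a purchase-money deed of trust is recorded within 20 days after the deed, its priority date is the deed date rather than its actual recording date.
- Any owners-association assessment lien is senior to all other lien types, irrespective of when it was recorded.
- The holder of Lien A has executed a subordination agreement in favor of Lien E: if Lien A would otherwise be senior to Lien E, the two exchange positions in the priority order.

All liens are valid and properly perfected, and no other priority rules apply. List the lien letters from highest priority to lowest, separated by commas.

Effective dates: D relates back to the deed date 2015-01-16; E is treated as recorded 2014-02-02, the work-commencement date.
G is an owners-association assessment lien and takes priority over every other lien.
Among the remaining liens, by effective date: E (2014-02-02), F (2014-03-24), B (2014-11-08), D (2015-01-16), A (2015-09-26), C (2015-11-09).
Since A is not senior to E, the subordination leaves the order unchanged.

G, E, F, B, D, A, C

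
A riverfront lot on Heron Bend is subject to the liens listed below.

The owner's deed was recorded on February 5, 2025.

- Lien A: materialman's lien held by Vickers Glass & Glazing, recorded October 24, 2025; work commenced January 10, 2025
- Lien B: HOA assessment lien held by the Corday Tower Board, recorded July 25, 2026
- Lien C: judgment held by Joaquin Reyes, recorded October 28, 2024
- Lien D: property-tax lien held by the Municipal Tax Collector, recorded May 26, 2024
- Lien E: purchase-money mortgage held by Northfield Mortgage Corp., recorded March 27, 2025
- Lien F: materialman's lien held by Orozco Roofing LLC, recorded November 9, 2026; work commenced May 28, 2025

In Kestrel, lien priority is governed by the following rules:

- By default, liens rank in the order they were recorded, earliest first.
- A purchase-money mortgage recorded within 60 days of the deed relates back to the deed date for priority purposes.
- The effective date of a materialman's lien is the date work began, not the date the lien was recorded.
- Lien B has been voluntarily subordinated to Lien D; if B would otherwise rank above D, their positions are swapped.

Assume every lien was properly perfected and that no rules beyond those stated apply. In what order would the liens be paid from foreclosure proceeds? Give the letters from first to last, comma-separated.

Effective dates after the stated exceptions: A relates back to January 10, 2025 (work commenced); E relates back to the deed date February 5, 2025; F is treated as recorded May 28, 2025, the work-commencement date.
By effective date: D (May 26, 2024), C (October 28, 2024), A (January 10, 2025), E (February 5, 2025), F (May 28, 2025), B (July 25, 2026).
B is already junior to D, so the subordination agreement changes nothing.

D, C, A, E, F, B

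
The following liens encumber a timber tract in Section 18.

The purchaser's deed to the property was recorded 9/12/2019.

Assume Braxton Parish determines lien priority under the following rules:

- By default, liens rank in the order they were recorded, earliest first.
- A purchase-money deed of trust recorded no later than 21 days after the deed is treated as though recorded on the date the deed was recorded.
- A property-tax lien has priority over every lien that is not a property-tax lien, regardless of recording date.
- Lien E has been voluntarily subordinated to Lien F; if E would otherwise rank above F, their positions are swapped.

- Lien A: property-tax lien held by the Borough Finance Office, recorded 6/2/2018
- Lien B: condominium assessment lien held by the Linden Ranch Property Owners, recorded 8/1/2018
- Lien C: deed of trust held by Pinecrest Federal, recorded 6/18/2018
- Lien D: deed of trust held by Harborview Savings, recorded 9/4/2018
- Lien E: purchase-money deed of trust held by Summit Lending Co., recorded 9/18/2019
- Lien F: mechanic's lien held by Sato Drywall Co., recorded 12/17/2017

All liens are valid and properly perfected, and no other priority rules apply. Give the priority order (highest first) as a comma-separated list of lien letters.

First, effective dates: E relates back to the deed date 9/12/2019.
A is a property-tax lien, so it outranks all other liens regardless of date.
Among the remaining liens, by effective date: F (12/17/2017), C (6/18/2018), B (8/1/2018), D (9/4/2018), E (9/12/2019).
E is already junior to F, so the subordination agreement changes nothing.

A, F, C, B, D, E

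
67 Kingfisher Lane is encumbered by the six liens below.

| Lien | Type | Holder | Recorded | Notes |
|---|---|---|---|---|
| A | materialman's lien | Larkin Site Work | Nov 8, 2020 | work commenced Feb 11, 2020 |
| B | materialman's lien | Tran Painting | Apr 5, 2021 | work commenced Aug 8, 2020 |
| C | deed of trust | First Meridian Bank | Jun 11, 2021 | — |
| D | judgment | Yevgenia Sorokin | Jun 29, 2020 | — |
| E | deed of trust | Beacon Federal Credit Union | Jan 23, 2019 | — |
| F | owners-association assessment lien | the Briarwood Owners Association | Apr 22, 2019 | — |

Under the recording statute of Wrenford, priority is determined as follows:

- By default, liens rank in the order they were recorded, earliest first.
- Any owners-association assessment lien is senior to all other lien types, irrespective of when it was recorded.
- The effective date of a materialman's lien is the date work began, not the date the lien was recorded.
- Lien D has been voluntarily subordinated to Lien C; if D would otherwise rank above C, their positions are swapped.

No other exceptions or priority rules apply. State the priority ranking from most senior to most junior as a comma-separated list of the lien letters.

F, E, A, C, B, D

Effective dates: A is treated as recorded Feb 11, 2020, the work-commencement date; B relates back to Aug 8, 2020 (work commenced).
As an owners-association assessment lien, F is senior to every other lien.
Among the remaining liens, by effective date: E (Jan 23, 2019), A (Feb 11, 2020), D (Jun 29, 2020), B (Aug 8, 2020), C (Jun 11, 2021).
The subordination applies — D was senior to C — so D and C swap.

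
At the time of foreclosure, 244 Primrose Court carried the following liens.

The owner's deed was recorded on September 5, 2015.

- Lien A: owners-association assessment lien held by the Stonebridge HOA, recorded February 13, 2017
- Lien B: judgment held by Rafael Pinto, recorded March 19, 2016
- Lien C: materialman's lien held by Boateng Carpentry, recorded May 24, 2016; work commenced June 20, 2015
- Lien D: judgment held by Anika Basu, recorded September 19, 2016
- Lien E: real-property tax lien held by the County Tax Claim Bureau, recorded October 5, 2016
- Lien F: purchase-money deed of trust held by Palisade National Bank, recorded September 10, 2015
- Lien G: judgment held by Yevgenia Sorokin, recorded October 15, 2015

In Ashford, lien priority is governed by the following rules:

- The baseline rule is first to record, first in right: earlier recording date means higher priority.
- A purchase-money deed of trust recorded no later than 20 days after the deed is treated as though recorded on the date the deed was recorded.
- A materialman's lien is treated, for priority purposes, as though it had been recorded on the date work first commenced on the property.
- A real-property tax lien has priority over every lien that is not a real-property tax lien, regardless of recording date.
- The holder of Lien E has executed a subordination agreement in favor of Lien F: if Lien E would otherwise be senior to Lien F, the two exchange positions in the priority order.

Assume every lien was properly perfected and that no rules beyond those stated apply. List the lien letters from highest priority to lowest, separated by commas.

F, C, E, G, B, D, A

Effective dates after the stated exceptions: C's effective date is June 20, 2015, when work began; F relates back to the deed date September 5, 2015.
E, as a real-property tax lien, has superpriority and ranks first.
The other liens, earliest effective date first: C (June 20, 2015), F (September 5, 2015), G (October 15, 2015), B (March 19, 2016), D (September 19, 2016), A (February 13, 2017).
The subordination applies — E was senior to F — so E and F swap.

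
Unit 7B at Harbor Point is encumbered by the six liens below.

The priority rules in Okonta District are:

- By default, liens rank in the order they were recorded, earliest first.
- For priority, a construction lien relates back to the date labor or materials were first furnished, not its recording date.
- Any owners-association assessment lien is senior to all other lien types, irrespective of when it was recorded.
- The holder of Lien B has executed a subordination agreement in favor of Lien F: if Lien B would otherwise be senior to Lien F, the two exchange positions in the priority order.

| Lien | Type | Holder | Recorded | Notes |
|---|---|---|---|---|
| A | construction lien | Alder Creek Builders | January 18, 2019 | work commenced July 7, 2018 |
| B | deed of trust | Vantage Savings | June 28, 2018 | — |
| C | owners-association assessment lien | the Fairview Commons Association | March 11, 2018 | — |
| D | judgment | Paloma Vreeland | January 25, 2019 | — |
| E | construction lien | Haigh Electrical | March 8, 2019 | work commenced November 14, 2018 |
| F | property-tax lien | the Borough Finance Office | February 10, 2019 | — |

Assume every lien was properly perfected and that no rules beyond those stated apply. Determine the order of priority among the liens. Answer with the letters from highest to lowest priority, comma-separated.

Effective dates: A's effective date is July 7, 2018, when work began; E is treated as recorded November 14, 2018, the work-commencement date.
C is an owners-association assessment lien and takes priority over every other lien.
Among the remaining liens, by effective date: B (June 28, 2018), A (July 7, 2018), E (November 14, 2018), D (January 25, 2019), F (February 10, 2019).
The subordination applies — B was senior to F — so B and F swap.

C, F, A, E, D, B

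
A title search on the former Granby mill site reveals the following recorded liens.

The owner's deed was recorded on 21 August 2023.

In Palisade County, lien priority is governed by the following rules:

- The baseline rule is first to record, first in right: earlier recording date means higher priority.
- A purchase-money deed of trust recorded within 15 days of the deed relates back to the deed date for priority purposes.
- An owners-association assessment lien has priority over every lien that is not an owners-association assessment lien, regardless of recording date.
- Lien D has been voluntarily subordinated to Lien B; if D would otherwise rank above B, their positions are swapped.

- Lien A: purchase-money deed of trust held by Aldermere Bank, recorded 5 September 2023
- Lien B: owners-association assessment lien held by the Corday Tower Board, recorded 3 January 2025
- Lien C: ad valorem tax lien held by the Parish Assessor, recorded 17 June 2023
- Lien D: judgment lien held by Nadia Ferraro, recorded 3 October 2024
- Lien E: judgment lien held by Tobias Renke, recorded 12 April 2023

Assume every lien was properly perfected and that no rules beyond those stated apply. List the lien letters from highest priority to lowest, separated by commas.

B, E, C, A, D

Effective dates after the stated exceptions: A was recorded within the 15-day window, so its effective date is the deed date 21 August 2023.
B is an owners-association assessment lien, so it outranks all other liens regardless of date.
Ordering the rest by effective date: E (12 April 2023), C (17 June 2023), A (21 August 2023), D (3 October 2024).
D is already junior to B, so the subordination agreement changes nothing.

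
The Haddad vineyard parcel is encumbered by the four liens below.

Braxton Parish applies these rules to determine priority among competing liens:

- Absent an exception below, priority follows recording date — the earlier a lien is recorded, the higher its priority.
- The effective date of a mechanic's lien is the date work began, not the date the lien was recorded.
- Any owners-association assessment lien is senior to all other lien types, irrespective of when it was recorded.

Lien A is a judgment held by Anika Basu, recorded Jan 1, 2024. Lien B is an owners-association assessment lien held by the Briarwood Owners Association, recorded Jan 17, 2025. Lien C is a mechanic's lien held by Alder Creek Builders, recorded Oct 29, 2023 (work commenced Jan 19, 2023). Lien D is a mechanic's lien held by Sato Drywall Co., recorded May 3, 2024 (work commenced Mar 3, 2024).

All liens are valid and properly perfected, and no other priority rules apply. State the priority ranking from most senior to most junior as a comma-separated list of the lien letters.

Adjusting effective dates: C is treated as recorded Jan 19, 2023, the work-commencement date; D's effective date is Mar 3, 2024, when work began.
B is an owners-association assessment lien, so it outranks all other liens regardless of date.
Ordering the rest by effective date: C (Jan 19, 2023), A (Jan 1, 2024), D (Mar 3, 2024).

B, C, A, D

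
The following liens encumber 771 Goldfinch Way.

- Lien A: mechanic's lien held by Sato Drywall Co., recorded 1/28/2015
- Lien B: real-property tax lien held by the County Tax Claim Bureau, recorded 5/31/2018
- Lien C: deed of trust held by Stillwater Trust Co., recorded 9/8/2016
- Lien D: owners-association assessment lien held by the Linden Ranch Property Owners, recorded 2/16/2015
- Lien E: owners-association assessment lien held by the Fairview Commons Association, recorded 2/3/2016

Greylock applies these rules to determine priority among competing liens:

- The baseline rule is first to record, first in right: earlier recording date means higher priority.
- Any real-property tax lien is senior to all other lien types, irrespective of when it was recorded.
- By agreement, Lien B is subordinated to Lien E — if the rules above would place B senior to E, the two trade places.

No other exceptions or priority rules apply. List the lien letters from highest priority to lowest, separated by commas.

E, A, D, B, C

B is a real-property tax lien, so it outranks all other liens regardless of date.
Among the remaining liens, by effective date: A (1/28/2015), D (2/16/2015), E (2/3/2016), C (9/8/2016).
The subordination applies — B was senior to E — so B and E swap.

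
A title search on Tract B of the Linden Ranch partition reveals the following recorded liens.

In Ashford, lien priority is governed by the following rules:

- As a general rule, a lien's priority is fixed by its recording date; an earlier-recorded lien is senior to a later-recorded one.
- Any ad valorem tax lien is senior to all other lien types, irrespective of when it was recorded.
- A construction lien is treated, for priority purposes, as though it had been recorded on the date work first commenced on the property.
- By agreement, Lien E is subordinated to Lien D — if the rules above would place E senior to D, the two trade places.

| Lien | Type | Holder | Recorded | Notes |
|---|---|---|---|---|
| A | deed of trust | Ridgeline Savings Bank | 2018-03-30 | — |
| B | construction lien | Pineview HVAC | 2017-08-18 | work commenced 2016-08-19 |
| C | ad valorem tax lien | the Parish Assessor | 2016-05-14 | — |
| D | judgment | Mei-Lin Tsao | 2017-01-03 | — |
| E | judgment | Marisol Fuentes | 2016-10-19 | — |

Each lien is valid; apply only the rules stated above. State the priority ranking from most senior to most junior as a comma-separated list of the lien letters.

First, effective dates: B's effective date is 2016-08-19, when work began.
As an ad valorem tax lien, C is senior to every other lien.
Ordering the rest by effective date: B (2016-08-19), E (2016-10-19), D (2017-01-03), A (2018-03-30).
E would otherwise be senior to D, so under the subordination agreement E and D exchange positions.

C, B, D, E, A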